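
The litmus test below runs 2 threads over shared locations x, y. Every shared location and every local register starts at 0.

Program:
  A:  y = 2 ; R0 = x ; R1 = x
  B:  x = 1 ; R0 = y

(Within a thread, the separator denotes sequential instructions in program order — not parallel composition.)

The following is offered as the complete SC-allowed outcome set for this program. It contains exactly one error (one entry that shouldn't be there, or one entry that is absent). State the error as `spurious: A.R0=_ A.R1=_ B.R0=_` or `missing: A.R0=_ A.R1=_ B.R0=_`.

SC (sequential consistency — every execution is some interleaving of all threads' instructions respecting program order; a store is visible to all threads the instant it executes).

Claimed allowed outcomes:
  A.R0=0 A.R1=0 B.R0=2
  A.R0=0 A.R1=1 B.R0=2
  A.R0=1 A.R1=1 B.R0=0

outcome vector order: (A.R0,A.R1,B.R0)
[SC] allowed = {<0 0 2>; <0 1 2>; <1 1 0>; <1 1 2>}
SC∖claimed = {<1 1 2>}

missing: A.R0=1 A.R1=1 B.R0=2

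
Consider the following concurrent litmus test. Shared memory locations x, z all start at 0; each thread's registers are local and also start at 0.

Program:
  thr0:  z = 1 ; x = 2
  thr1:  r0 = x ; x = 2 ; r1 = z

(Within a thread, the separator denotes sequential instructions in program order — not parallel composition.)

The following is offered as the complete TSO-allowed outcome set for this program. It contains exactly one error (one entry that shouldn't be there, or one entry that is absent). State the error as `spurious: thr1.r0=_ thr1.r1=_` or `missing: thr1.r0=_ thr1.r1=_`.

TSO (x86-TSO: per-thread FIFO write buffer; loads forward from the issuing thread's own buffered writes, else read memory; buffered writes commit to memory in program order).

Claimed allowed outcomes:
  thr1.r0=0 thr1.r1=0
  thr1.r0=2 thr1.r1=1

outcome vector order: (thr1.r0,thr1.r1)
under TSO → 00, 01, 21
TSO∖claimed = {01}

missing: thr1.r0=0 thr1.r1=1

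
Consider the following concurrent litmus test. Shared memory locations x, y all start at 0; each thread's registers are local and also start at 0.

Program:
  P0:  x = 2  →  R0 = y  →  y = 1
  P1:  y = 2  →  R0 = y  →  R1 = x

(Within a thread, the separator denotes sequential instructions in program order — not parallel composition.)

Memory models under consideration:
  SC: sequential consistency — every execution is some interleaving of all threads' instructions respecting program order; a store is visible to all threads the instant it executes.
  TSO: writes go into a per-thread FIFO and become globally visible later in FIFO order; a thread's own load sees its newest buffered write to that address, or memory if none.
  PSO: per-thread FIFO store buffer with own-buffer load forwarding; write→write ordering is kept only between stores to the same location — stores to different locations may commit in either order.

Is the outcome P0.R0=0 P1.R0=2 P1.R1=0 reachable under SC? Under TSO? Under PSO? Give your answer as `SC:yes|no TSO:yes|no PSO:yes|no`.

outcome vector order: (P0.R0,P1.R0,P1.R1)
SC (5): <0 1 2> <0 2 2> <2 1 2> <2 2 0> <2 2 2>
TSO (6): <0 1 2> <0 2 0> <0 2 2> <2 1 2> <2 2 0> <2 2 2>
PSO (8): <0 1 0> <0 1 2> <0 2 0> <0 2 2> <2 1 0> <2 1 2> <2 2 0> <2 2 2>
target <0 2 0> ∈ {TSO,PSO}

SC:no TSO:yes PSO:yes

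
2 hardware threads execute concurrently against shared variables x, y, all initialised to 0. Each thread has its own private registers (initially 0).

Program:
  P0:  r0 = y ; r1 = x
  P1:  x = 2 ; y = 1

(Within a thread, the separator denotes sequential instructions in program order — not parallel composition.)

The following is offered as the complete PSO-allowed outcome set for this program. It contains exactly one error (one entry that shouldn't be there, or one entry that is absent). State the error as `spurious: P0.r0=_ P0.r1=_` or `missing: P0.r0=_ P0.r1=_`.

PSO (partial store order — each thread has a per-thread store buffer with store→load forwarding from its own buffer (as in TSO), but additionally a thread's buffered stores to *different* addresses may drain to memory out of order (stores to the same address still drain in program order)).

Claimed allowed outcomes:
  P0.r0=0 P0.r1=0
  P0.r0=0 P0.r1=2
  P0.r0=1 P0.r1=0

missing: P0.r0=1 P0.r1=2

outcome vector order: (P0.r0,P0.r1)
PSO (4): <0 0> <0 2> <1 0> <1 2>
PSO∖claimed = {<1 2>}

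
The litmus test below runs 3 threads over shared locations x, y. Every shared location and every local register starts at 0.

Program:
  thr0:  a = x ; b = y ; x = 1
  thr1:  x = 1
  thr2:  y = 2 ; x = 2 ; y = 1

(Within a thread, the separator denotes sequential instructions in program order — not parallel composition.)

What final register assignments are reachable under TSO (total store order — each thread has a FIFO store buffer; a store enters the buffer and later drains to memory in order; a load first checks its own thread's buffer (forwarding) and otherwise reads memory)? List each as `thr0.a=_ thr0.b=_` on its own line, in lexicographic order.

outcome vector order: (thr0.a,thr0.b)
|TSO outcomes| = 8

thr0.a=0 thr0.b=0
thr0.a=0 thr0.b=1
thr0.a=0 thr0.b=2
thr0.a=1 thr0.b=0
thr0.a=1 thr0.b=1
thr0.a=1 thr0.b=2
thr0.a=2 thr0.b=1
thr0.a=2 thr0.b=2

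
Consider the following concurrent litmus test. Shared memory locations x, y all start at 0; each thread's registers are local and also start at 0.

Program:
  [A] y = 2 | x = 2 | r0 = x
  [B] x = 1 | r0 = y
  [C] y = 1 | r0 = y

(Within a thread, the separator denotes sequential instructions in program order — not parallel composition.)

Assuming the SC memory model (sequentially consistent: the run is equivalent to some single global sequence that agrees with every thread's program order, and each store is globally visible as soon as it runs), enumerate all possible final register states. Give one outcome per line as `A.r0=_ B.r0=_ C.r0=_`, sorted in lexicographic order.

outcome vector order: (A.r0,B.r0,C.r0)
|SC outcomes| = 9

A.r0=1 B.r0=1 C.r0=1
A.r0=1 B.r0=2 C.r0=1
A.r0=1 B.r0=2 C.r0=2
A.r0=2 B.r0=0 C.r0=1
A.r0=2 B.r0=0 C.r0=2
A.r0=2 B.r0=1 C.r0=1
A.r0=2 B.r0=1 C.r0=2
A.r0=2 B.r0=2 C.r0=1
A.r0=2 B.r0=2 C.r0=2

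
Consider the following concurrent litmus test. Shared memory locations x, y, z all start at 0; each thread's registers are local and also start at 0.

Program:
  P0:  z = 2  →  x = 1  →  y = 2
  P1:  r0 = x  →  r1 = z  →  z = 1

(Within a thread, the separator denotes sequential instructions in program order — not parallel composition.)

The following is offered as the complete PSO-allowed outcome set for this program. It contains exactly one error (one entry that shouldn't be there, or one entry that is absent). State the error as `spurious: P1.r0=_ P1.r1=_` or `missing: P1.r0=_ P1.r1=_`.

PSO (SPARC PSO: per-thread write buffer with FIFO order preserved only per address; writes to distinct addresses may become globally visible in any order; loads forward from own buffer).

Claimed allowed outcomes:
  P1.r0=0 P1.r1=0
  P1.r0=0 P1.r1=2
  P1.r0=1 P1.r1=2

missing: P1.r0=1 P1.r1=0

outcome vector order: (P1.r0,P1.r1)
PSO: 4 outcomes — {<0 0>, <0 2>, <1 0>, <1 2>}
PSO∖claimed = {<1 0>}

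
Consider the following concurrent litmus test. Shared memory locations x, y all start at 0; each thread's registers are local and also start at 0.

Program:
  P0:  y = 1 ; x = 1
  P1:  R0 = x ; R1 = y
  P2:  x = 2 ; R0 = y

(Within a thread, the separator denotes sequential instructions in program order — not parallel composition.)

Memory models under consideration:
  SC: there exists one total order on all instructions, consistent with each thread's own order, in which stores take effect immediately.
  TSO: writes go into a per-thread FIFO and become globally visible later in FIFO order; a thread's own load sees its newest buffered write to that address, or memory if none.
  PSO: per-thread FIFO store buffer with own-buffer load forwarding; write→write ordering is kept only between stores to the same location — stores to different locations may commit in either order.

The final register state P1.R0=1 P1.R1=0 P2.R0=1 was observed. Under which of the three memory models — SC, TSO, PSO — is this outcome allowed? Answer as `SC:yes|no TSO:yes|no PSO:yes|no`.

outcome vector order: (P1.R0,P1.R1,P2.R0)
SC: 10 outcomes — {(0,0,0), (0,0,1), (0,1,0), (0,1,1), (1,1,0), (1,1,1), (2,0,0), (2,0,1), (2,1,0), (2,1,1)}
TSO: 10 outcomes — {(0,0,0), (0,0,1), (0,1,0), (0,1,1), (1,1,0), (1,1,1), (2,0,0), (2,0,1), (2,1,0), (2,1,1)}
PSO: 12 outcomes — {(0,0,0), (0,0,1), (0,1,0), (0,1,1), (1,0,0), (1,0,1), (1,1,0), (1,1,1), (2,0,0), (2,0,1), (2,1,0), (2,1,1)}
target (1,0,1) ∈ {PSO}

SC:no TSO:no PSO:yes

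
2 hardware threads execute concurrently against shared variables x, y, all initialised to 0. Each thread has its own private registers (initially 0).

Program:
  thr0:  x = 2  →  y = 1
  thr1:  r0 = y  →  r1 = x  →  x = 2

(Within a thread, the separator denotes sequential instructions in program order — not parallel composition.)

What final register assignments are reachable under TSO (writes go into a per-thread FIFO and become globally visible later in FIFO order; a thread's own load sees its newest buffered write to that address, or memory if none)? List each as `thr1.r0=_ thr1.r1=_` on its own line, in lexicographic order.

thr1.r0=0 thr1.r1=0
thr1.r0=0 thr1.r1=2
thr1.r0=1 thr1.r1=2

outcome vector order: (thr1.r0,thr1.r1)
|TSO outcomes| = 3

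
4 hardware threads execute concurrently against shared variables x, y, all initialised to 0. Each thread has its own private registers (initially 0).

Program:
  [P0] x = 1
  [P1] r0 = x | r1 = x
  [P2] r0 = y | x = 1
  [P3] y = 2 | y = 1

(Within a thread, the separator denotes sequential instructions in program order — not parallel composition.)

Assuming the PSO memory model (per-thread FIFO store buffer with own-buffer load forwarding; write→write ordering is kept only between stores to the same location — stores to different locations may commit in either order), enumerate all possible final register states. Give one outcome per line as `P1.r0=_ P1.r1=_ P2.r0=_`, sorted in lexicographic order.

P1.r0=0 P1.r1=0 P2.r0=0
P1.r0=0 P1.r1=0 P2.r0=1
P1.r0=0 P1.r1=0 P2.r0=2
P1.r0=0 P1.r1=1 P2.r0=0
P1.r0=0 P1.r1=1 P2.r0=1
P1.r0=0 P1.r1=1 P2.r0=2
P1.r0=1 P1.r1=1 P2.r0=0
P1.r0=1 P1.r1=1 P2.r0=1
P1.r0=1 P1.r1=1 P2.r0=2

outcome vector order: (P1.r0,P1.r1,P2.r0)
|PSO outcomes| = 9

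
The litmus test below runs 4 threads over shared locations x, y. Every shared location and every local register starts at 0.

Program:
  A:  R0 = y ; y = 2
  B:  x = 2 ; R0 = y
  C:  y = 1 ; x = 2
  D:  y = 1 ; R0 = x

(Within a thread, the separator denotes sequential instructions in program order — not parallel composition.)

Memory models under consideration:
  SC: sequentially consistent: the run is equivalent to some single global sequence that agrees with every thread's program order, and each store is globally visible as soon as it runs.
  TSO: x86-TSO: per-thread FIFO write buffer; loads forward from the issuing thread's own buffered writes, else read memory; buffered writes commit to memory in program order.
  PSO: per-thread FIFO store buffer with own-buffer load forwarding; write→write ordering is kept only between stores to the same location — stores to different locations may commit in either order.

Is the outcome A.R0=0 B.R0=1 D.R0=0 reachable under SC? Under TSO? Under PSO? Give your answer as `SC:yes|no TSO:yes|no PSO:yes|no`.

SC:yes TSO:yes PSO:yes

outcome vector order: (A.R0,B.R0,D.R0)
[SC] allowed = {(0,0,2), (0,1,0), (0,1,2), (0,2,0), (0,2,2), (1,0,2), (1,1,0), (1,1,2), (1,2,0), (1,2,2)}
[TSO] allowed = {(0,0,0), (0,0,2), (0,1,0), (0,1,2), (0,2,0), (0,2,2), (1,0,0), (1,0,2), (1,1,0), (1,1,2), (1,2,0), (1,2,2)}
[PSO] allowed = {(0,0,0), (0,0,2), (0,1,0), (0,1,2), (0,2,0), (0,2,2), (1,0,0), (1,0,2), (1,1,0), (1,1,2), (1,2,0), (1,2,2)}
target (0,1,0) ∈ {SC,TSO,PSO}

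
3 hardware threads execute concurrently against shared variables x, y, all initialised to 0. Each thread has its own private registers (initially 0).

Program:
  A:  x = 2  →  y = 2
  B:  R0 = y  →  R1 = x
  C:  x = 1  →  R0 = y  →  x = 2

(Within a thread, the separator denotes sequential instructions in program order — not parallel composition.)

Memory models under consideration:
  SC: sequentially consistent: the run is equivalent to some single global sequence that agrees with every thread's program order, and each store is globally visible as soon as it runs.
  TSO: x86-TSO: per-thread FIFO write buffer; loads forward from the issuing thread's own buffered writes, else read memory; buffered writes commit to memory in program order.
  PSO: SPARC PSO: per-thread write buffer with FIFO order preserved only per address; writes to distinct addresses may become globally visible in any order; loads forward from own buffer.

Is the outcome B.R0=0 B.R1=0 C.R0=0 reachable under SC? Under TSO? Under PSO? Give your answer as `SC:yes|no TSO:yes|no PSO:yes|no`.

SC:yes TSO:yes PSO:yes

outcome vector order: (B.R0,B.R1,C.R0)
SC: 10 outcomes — {000, 002, 010, 012, 020, 022, 210, 212, 220, 222}
TSO: 10 outcomes — {000, 002, 010, 012, 020, 022, 210, 212, 220, 222}
PSO: 12 outcomes — {000, 002, 010, 012, 020, 022, 200, 202, 210, 212, 220, 222}
target 000 ∈ {SC,TSO,PSO}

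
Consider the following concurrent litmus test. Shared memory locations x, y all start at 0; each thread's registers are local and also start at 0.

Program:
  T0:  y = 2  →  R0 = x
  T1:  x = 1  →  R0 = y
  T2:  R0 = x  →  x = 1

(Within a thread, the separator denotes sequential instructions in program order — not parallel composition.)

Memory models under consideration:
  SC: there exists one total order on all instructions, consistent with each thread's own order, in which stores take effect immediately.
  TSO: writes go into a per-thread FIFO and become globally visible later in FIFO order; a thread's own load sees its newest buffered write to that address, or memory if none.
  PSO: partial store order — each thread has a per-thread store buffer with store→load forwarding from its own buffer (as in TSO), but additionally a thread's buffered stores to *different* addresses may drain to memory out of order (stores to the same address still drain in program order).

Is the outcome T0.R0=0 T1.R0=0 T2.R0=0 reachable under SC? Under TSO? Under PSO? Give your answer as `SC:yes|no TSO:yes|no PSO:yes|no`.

SC:no TSO:yes PSO:yes

outcome vector order: (T0.R0,T1.R0,T2.R0)
SC (6): (0,2,0); (0,2,1); (1,0,0); (1,0,1); (1,2,0); (1,2,1)
TSO (8): (0,0,0); (0,0,1); (0,2,0); (0,2,1); (1,0,0); (1,0,1); (1,2,0); (1,2,1)
PSO (8): (0,0,0); (0,0,1); (0,2,0); (0,2,1); (1,0,0); (1,0,1); (1,2,0); (1,2,1)
target (0,0,0) ∈ {TSO,PSO}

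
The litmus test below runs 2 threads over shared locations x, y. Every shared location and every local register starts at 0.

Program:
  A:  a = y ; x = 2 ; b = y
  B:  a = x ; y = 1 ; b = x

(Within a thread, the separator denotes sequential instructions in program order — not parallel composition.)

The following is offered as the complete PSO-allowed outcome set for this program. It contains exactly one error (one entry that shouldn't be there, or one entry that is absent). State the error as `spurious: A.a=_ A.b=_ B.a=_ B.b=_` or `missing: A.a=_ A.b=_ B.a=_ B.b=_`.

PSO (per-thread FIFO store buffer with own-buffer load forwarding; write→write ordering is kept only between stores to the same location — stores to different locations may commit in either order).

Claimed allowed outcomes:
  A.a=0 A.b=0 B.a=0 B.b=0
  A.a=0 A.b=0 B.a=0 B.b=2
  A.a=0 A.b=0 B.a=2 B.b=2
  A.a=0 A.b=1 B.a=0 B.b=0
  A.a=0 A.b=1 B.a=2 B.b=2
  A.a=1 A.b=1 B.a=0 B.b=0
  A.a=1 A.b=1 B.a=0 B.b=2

missing: A.a=0 A.b=1 B.a=0 B.b=2

outcome vector order: (A.a,A.b,B.a,B.b)
PSO: 8 outcomes — {0/0/0/0 0/0/0/2 0/0/2/2 0/1/0/0 0/1/0/2 0/1/2/2 1/1/0/0 1/1/0/2}
PSO∖claimed = {0/1/0/2}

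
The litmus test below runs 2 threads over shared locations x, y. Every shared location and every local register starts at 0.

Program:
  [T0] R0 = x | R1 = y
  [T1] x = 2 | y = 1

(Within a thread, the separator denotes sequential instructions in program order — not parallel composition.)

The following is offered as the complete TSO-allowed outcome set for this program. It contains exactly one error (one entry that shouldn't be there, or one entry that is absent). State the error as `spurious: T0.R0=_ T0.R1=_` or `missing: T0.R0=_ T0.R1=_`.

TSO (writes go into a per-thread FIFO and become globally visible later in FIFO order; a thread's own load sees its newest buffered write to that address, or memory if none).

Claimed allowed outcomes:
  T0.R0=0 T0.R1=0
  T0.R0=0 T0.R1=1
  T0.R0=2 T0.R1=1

outcome vector order: (T0.R0,T0.R1)
under TSO → <0 0>; <0 1>; <2 0>; <2 1>
TSO∖claimed = {<2 0>}

missing: T0.R0=2 T0.R1=0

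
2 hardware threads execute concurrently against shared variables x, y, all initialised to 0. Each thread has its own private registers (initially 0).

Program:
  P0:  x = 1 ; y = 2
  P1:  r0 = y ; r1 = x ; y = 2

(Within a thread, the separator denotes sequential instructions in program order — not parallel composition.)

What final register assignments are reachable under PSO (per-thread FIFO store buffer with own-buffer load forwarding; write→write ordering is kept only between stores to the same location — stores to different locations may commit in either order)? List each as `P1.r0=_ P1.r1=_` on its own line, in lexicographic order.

outcome vector order: (P1.r0,P1.r1)
|PSO outcomes| = 4

P1.r0=0 P1.r1=0
P1.r0=0 P1.r1=1
P1.r0=2 P1.r1=0
P1.r0=2 P1.r1=1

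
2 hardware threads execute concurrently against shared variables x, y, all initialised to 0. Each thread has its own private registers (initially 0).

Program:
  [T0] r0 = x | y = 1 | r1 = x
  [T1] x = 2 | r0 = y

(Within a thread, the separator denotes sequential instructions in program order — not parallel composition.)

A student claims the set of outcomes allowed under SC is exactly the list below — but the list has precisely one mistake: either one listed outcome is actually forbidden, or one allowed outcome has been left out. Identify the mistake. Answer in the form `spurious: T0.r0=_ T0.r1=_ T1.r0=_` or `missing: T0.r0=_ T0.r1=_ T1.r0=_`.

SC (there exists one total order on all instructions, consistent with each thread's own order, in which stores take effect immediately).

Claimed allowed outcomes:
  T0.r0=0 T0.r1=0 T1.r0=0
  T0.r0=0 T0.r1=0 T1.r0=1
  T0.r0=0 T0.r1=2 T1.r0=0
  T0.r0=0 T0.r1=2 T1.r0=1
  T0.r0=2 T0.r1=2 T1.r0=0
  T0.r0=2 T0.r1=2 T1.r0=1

outcome vector order: (T0.r0,T0.r1,T1.r0)
SC (5): <0 0 1>; <0 2 0>; <0 2 1>; <2 2 0>; <2 2 1>
claimed∖SC = {<0 0 0>}

spurious: T0.r0=0 T0.r1=0 T1.r0=0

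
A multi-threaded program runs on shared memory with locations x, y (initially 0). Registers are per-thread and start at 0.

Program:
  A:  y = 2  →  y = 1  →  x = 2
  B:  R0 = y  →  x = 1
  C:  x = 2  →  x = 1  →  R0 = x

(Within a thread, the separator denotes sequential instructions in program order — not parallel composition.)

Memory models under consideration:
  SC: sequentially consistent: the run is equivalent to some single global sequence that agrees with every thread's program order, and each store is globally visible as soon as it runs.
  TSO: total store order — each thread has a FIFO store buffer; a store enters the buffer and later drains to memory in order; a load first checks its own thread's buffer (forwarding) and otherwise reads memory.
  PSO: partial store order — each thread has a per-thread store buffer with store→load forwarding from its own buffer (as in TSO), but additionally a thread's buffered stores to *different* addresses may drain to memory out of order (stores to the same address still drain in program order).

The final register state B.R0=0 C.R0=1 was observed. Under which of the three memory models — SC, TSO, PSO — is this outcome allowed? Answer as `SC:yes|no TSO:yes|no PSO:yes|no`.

outcome vector order: (B.R0,C.R0)
SC: 6 outcomes — {0/1 0/2 1/1 1/2 2/1 2/2}
TSO: 6 outcomes — {0/1 0/2 1/1 1/2 2/1 2/2}
PSO: 6 outcomes — {0/1 0/2 1/1 1/2 2/1 2/2}
target 0/1 ∈ {SC,TSO,PSO}

SC:yes TSO:yes PSO:yes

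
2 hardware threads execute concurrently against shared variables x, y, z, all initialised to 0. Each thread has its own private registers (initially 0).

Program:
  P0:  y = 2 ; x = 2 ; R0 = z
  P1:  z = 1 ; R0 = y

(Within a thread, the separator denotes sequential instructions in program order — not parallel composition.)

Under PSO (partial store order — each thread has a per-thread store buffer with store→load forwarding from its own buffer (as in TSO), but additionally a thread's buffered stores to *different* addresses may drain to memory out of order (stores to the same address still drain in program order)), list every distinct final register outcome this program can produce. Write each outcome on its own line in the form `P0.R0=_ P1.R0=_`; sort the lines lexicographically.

outcome vector order: (P0.R0,P1.R0)
|PSO outcomes| = 4

P0.R0=0 P1.R0=0
P0.R0=0 P1.R0=2
P0.R0=1 P1.R0=0
P0.R0=1 P1.R0=2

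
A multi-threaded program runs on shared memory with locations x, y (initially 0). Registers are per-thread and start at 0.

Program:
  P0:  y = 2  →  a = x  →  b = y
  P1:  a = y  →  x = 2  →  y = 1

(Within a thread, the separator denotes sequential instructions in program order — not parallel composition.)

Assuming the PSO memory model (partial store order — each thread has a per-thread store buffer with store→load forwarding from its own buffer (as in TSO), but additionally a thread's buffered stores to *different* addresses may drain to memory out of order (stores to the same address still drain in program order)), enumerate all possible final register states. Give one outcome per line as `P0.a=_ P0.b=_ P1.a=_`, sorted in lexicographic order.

outcome vector order: (P0.a,P0.b,P1.a)
|PSO outcomes| = 8

P0.a=0 P0.b=1 P1.a=0
P0.a=0 P0.b=1 P1.a=2
P0.a=0 P0.b=2 P1.a=0
P0.a=0 P0.b=2 P1.a=2
P0.a=2 P0.b=1 P1.a=0
P0.a=2 P0.b=1 P1.a=2
P0.a=2 P0.b=2 P1.a=0
P0.a=2 P0.b=2 P1.a=2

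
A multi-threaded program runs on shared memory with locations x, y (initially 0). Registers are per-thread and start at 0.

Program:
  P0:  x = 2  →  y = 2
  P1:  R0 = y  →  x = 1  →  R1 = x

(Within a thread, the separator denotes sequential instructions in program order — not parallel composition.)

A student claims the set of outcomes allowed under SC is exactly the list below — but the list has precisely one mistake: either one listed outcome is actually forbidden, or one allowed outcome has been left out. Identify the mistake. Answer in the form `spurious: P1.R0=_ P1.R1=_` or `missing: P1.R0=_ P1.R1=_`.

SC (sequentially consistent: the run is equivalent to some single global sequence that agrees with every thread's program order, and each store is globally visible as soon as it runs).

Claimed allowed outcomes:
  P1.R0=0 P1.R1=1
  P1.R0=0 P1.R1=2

outcome vector order: (P1.R0,P1.R1)
under SC → (0,1) (0,2) (2,1)
SC∖claimed = {(2,1)}

missing: P1.R0=2 P1.R1=1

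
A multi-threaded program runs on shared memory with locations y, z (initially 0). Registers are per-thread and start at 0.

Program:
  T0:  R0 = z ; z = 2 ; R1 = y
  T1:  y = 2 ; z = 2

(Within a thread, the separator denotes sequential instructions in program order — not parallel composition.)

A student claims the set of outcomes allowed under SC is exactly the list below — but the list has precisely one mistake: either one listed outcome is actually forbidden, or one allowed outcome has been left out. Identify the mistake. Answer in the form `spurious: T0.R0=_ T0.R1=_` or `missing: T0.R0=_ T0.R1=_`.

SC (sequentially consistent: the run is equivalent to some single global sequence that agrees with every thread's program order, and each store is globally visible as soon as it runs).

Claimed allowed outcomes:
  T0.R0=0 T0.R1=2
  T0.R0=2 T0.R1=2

missing: T0.R0=0 T0.R1=0

outcome vector order: (T0.R0,T0.R1)
[SC] allowed = {00; 02; 22}
SC∖claimed = {00}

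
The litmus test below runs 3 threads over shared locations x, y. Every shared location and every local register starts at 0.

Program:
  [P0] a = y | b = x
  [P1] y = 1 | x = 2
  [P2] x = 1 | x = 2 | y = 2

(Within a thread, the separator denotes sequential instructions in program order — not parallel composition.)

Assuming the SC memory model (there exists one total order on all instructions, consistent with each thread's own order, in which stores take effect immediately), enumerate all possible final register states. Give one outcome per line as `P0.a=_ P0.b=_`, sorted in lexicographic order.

outcome vector order: (P0.a,P0.b)
|SC outcomes| = 7

P0.a=0 P0.b=0
P0.a=0 P0.b=1
P0.a=0 P0.b=2
P0.a=1 P0.b=0
P0.a=1 P0.b=1
P0.a=1 P0.b=2
P0.a=2 P0.b=2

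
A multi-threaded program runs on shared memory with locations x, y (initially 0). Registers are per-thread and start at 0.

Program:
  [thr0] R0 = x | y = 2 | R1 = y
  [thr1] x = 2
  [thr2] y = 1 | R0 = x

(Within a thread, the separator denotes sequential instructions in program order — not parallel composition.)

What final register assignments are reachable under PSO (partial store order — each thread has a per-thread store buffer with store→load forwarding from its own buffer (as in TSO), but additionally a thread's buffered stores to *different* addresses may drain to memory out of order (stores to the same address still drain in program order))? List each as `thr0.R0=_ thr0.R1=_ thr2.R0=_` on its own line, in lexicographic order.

thr0.R0=0 thr0.R1=1 thr2.R0=0
thr0.R0=0 thr0.R1=1 thr2.R0=2
thr0.R0=0 thr0.R1=2 thr2.R0=0
thr0.R0=0 thr0.R1=2 thr2.R0=2
thr0.R0=2 thr0.R1=1 thr2.R0=0
thr0.R0=2 thr0.R1=1 thr2.R0=2
thr0.R0=2 thr0.R1=2 thr2.R0=0
thr0.R0=2 thr0.R1=2 thr2.R0=2

outcome vector order: (thr0.R0,thr0.R1,thr2.R0)
|PSO outcomes| = 8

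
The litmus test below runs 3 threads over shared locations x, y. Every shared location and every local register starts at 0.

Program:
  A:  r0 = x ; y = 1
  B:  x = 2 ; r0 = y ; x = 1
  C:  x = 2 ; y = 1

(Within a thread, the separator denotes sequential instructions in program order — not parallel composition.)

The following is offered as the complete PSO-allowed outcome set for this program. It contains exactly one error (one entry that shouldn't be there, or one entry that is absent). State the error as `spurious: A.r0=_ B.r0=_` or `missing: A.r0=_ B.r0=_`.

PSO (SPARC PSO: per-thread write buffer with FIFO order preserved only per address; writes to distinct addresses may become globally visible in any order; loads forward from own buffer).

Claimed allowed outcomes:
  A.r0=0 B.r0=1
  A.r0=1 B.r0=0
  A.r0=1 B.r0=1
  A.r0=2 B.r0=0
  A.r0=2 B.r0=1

outcome vector order: (A.r0,B.r0)
under PSO → 0/0, 0/1, 1/0, 1/1, 2/0, 2/1
PSO∖claimed = {0/0}

missing: A.r0=0 B.r0=0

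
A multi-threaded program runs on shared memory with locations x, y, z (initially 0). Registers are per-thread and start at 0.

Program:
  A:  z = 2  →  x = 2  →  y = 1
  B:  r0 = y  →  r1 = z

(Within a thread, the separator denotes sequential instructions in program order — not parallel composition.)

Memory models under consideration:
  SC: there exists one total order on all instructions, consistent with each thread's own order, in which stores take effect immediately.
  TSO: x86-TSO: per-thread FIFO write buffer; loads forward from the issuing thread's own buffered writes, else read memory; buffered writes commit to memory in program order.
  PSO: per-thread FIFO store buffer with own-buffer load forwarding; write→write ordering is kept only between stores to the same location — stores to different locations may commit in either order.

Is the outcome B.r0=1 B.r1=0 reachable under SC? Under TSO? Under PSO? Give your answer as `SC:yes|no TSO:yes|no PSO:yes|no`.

SC:no TSO:no PSO:yes

outcome vector order: (B.r0,B.r1)
SC: 3 outcomes — {0/0; 0/2; 1/2}
TSO: 3 outcomes — {0/0; 0/2; 1/2}
PSO: 4 outcomes — {0/0; 0/2; 1/0; 1/2}
target 1/0 ∈ {PSO}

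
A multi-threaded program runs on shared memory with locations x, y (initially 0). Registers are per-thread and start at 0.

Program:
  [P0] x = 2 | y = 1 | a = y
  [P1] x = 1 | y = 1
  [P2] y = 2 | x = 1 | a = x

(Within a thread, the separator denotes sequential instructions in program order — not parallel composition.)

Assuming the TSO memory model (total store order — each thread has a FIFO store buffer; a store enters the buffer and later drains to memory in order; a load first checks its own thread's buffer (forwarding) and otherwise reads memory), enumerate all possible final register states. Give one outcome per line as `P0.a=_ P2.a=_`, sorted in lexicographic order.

P0.a=1 P2.a=1
P0.a=1 P2.a=2
P0.a=2 P2.a=1

outcome vector order: (P0.a,P2.a)
|TSO outcomes| = 3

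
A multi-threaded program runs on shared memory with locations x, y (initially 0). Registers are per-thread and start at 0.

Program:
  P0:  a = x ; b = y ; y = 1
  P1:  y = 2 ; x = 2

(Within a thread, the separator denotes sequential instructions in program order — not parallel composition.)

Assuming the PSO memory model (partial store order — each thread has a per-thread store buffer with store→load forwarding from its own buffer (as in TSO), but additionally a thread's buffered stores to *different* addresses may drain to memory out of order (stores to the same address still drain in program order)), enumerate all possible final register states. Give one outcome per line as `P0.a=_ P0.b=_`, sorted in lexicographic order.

P0.a=0 P0.b=0
P0.a=0 P0.b=2
P0.a=2 P0.b=0
P0.a=2 P0.b=2

outcome vector order: (P0.a,P0.b)
|PSO outcomes| = 4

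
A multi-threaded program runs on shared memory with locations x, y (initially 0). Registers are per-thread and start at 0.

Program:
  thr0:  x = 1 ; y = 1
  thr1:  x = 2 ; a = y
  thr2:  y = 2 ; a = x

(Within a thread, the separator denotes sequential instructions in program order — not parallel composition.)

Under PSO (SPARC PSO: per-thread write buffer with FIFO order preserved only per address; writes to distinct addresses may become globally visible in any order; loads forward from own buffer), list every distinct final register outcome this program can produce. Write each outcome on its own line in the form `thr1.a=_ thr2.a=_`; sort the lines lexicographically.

thr1.a=0 thr2.a=0
thr1.a=0 thr2.a=1
thr1.a=0 thr2.a=2
thr1.a=1 thr2.a=0
thr1.a=1 thr2.a=1
thr1.a=1 thr2.a=2
thr1.a=2 thr2.a=0
thr1.a=2 thr2.a=1
thr1.a=2 thr2.a=2

outcome vector order: (thr1.a,thr2.a)
|PSO outcomes| = 9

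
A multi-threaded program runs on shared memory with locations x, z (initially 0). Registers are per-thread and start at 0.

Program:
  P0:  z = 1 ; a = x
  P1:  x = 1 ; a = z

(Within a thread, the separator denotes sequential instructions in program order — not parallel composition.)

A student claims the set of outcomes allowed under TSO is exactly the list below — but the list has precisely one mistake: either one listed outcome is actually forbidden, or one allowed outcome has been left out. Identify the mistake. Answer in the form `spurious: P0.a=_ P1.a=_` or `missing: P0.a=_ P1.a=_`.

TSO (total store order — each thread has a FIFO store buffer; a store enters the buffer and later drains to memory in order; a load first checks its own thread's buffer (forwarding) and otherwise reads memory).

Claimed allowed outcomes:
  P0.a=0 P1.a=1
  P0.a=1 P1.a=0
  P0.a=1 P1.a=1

outcome vector order: (P0.a,P1.a)
[TSO] allowed = {(0,0) (0,1) (1,0) (1,1)}
TSO∖claimed = {(0,0)}

missing: P0.a=0 P1.a=0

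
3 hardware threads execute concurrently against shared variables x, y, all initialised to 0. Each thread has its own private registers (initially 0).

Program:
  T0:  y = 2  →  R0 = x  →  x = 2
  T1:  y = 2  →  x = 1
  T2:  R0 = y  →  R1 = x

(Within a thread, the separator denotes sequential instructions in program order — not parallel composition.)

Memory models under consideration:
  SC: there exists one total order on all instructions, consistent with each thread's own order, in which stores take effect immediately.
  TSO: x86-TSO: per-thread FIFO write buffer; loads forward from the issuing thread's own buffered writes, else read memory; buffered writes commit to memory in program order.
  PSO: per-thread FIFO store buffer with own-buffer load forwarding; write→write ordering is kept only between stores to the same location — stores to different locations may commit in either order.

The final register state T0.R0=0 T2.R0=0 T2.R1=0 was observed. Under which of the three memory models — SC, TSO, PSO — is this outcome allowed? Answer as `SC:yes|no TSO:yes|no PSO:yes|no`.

SC:yes TSO:yes PSO:yes

outcome vector order: (T0.R0,T2.R0,T2.R1)
[SC] allowed = {000; 001; 002; 020; 021; 022; 100; 101; 102; 120; 121; 122}
[TSO] allowed = {000; 001; 002; 020; 021; 022; 100; 101; 102; 120; 121; 122}
[PSO] allowed = {000; 001; 002; 020; 021; 022; 100; 101; 102; 120; 121; 122}
target 000 ∈ {SC,TSO,PSO}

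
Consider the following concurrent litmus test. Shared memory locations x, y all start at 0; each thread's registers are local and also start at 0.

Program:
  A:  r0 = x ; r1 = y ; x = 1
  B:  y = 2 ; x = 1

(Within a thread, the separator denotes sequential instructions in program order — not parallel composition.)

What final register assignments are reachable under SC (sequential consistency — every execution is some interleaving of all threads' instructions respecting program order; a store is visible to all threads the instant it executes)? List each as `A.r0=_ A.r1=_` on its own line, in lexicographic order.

A.r0=0 A.r1=0
A.r0=0 A.r1=2
A.r0=1 A.r1=2

outcome vector order: (A.r0,A.r1)
|SC outcomes| = 3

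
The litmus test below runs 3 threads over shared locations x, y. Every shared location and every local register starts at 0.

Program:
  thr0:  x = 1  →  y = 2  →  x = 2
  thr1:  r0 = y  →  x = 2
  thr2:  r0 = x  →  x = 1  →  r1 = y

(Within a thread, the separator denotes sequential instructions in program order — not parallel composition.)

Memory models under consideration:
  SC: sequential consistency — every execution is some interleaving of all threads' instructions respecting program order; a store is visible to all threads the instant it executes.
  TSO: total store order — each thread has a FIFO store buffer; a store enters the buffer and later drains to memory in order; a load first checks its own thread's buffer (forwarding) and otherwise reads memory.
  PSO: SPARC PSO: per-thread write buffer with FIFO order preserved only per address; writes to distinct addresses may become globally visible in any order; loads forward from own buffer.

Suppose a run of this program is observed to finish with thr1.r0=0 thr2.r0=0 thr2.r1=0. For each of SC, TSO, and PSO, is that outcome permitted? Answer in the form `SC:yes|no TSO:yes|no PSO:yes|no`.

SC:yes TSO:yes PSO:yes

outcome vector order: (thr1.r0,thr2.r0,thr2.r1)
SC: 11 outcomes — {000; 002; 010; 012; 020; 022; 200; 202; 210; 212; 222}
TSO: 11 outcomes — {000; 002; 010; 012; 020; 022; 200; 202; 210; 212; 222}
PSO: 12 outcomes — {000; 002; 010; 012; 020; 022; 200; 202; 210; 212; 220; 222}
target 000 ∈ {SC,TSO,PSO}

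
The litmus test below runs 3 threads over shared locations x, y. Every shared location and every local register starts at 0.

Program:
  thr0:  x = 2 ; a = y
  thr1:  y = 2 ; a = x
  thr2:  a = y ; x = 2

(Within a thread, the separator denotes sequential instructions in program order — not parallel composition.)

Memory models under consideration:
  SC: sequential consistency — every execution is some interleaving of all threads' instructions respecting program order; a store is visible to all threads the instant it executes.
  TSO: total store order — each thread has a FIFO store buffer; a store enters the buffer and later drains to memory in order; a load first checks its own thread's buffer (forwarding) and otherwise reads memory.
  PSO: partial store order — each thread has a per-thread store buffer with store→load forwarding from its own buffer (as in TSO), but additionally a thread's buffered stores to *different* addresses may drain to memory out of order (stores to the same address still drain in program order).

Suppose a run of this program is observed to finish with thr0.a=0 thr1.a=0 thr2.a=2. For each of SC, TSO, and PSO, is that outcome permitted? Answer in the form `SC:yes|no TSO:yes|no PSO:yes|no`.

SC:no TSO:yes PSO:yes

outcome vector order: (thr0.a,thr1.a,thr2.a)
under SC → 020 022 200 202 220 222
under TSO → 000 002 020 022 200 202 220 222
under PSO → 000 002 020 022 200 202 220 222
target 002 ∈ {TSO,PSO}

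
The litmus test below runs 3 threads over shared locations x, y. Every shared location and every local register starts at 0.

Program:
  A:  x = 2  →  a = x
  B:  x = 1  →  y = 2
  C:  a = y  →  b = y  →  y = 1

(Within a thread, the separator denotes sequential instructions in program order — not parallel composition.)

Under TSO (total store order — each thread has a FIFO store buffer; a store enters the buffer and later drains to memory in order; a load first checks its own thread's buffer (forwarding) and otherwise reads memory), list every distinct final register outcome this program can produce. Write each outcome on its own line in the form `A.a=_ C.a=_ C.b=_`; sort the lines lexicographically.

outcome vector order: (A.a,C.a,C.b)
|TSO outcomes| = 6

A.a=1 C.a=0 C.b=0
A.a=1 C.a=0 C.b=2
A.a=1 C.a=2 C.b=2
A.a=2 C.a=0 C.b=0
A.a=2 C.a=0 C.b=2
A.a=2 C.a=2 C.b=2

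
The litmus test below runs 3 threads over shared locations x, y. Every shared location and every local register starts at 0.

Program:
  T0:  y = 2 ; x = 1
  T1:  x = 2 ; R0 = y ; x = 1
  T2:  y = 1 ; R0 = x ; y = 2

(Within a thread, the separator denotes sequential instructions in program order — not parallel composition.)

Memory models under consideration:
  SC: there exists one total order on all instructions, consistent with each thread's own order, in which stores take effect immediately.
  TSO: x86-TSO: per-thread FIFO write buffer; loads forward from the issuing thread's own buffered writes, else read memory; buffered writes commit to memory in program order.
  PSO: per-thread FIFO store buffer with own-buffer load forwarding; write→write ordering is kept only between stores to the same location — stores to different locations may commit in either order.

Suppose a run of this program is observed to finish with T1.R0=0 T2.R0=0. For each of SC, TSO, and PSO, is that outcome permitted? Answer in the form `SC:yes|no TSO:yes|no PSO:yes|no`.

outcome vector order: (T1.R0,T2.R0)
under SC → (0,1); (0,2); (1,0); (1,1); (1,2); (2,0); (2,1); (2,2)
under TSO → (0,0); (0,1); (0,2); (1,0); (1,1); (1,2); (2,0); (2,1); (2,2)
under PSO → (0,0); (0,1); (0,2); (1,0); (1,1); (1,2); (2,0); (2,1); (2,2)
target (0,0) ∈ {TSO,PSO}

SC:no TSO:yes PSO:yes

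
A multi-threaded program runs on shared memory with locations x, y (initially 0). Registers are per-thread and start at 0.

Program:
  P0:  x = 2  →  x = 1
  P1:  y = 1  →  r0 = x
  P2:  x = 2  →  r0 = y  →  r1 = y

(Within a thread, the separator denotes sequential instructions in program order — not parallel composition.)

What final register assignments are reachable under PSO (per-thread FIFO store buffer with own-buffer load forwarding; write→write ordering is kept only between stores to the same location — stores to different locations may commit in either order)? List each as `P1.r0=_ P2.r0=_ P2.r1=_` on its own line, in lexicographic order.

outcome vector order: (P1.r0,P2.r0,P2.r1)
|PSO outcomes| = 9

P1.r0=0 P2.r0=0 P2.r1=0
P1.r0=0 P2.r0=0 P2.r1=1
P1.r0=0 P2.r0=1 P2.r1=1
P1.r0=1 P2.r0=0 P2.r1=0
P1.r0=1 P2.r0=0 P2.r1=1
P1.r0=1 P2.r0=1 P2.r1=1
P1.r0=2 P2.r0=0 P2.r1=0
P1.r0=2 P2.r0=0 P2.r1=1
P1.r0=2 P2.r0=1 P2.r1=1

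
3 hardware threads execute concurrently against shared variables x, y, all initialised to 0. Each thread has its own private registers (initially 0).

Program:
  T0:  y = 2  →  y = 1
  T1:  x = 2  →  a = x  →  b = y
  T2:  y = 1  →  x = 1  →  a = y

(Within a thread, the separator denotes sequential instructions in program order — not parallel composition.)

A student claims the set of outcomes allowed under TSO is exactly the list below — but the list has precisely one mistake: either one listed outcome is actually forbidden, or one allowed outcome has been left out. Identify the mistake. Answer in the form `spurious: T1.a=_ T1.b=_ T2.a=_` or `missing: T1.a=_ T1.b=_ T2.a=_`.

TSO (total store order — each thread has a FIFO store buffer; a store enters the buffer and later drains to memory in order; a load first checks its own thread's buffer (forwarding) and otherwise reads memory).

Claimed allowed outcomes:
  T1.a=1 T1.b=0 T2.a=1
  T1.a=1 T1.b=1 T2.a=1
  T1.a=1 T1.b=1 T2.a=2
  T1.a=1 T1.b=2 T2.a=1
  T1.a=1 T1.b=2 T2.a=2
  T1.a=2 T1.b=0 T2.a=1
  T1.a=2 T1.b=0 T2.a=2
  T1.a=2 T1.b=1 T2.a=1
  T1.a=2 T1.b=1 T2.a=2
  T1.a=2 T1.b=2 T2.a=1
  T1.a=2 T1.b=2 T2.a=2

spurious: T1.a=1 T1.b=0 T2.a=1

outcome vector order: (T1.a,T1.b,T2.a)
TSO: 10 outcomes — {111, 112, 121, 122, 201, 202, 211, 212, 221, 222}
claimed∖TSO = {101}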